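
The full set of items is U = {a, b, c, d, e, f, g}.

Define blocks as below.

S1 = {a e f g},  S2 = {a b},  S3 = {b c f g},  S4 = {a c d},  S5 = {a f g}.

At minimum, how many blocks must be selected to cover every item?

3

S1, S2, and S4 cover everything between them: the union {a, b, c, d, e, f, g} is all of U.
Only S4 contains d, so S4 is forced; the remaining 4 items need at least 2 more blocks (each remaining block adds at most 3) — so at least 3 blocks are needed, and 3 is optimal.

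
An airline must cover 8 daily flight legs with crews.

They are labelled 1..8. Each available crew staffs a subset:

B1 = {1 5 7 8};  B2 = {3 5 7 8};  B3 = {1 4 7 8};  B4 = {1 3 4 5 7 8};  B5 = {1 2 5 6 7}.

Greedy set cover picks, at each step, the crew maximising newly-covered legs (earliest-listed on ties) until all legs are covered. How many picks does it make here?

Greedy: pick B4 (covers 6 new) → pick B5 (covers 2 new). Total picks: 2.

2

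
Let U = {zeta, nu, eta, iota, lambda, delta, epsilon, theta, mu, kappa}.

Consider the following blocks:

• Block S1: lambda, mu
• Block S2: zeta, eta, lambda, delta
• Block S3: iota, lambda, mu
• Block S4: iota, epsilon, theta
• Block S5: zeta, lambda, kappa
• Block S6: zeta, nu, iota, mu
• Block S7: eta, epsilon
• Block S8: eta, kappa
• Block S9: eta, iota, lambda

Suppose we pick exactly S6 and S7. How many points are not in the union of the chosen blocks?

4

Union of S6, S7 = {zeta, nu, eta, iota, epsilon, mu}.
Not covered: lambda, delta, theta, kappa — 4 points.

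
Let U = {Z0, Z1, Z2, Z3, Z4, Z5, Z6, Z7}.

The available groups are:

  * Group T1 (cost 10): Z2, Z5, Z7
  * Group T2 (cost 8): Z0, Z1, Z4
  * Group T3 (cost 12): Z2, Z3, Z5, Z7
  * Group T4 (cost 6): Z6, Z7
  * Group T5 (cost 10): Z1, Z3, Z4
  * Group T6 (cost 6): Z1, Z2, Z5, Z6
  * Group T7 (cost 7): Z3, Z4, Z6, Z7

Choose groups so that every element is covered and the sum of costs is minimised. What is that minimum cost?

21

T2, T6, T7 together cover every element (T2 ∪ T6 ∪ T7 = {Z0, Z1, Z2, Z3, Z4, Z5, Z6, Z7}); total cost 8 + 6 + 7 = 21.
No covering selection has total cost below 21.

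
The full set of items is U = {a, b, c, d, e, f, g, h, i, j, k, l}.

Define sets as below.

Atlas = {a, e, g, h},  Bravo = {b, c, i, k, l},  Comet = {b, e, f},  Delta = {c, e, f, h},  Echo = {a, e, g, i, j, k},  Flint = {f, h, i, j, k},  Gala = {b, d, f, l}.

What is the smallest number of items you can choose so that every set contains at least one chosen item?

T = {e, f, i} meets every set (each contains at least one member of T), and |T| = 3.
No choice of 2 items meets every set, so 3 is the minimum.

3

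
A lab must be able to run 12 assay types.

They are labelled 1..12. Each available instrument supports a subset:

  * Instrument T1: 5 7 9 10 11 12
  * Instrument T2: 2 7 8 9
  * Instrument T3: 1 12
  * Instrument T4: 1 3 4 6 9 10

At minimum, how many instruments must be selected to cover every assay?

3

T1 and T2 and T4 together: T1 ∪ T2 ∪ T4 = {1, 2, 3, 4, 5, 6, 7, 8, 9, 10, 11, 12} — every assay is covered.
Only T2 contains 2, so T2 is forced; the remaining 8 assays need at least 2 more instruments (each remaining instrument adds at most 5) — so at least 3 instruments are needed, and 3 is optimal.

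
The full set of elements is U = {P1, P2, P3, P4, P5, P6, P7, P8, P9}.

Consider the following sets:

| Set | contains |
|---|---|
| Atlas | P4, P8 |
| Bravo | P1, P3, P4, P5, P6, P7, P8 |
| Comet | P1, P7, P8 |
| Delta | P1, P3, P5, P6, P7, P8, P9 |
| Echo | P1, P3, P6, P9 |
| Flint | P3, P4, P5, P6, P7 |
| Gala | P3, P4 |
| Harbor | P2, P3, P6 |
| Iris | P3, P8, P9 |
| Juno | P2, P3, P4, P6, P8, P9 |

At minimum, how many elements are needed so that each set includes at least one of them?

2

The 2 elements {P3, P8} hit every set.
The sets Atlas, Harbor are pairwise disjoint, so any hitting set needs a separate element for each — at least 2. Hence 2 is optimal.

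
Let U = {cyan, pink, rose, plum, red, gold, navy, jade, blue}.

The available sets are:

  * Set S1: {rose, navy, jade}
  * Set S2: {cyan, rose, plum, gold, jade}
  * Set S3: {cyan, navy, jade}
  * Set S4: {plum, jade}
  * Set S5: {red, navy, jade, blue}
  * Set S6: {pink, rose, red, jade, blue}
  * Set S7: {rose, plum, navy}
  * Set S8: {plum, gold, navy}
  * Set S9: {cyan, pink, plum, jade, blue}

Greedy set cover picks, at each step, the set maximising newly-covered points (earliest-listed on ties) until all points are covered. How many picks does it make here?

Greedy: pick S2 (covers 5 new) → pick S5 (covers 3 new) → pick S6 (covers 1 new). Total picks: 3.

3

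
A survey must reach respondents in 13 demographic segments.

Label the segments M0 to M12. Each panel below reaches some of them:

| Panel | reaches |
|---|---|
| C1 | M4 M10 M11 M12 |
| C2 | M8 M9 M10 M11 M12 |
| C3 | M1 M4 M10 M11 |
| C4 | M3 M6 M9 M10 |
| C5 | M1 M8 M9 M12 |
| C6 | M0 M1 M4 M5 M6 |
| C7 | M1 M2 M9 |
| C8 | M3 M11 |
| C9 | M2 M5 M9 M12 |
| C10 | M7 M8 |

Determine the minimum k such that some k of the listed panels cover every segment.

Take {C1, C4, C6, C7, C10}. Their union is {M0, M1, M2, M3, M4, M5, M6, M7, M8, M9, M10, M11, M12}, which is all 13 segments.
No 4 of the 10 panels cover everything (all 210 combinations miss at least one segment), so 5 is optimal.

5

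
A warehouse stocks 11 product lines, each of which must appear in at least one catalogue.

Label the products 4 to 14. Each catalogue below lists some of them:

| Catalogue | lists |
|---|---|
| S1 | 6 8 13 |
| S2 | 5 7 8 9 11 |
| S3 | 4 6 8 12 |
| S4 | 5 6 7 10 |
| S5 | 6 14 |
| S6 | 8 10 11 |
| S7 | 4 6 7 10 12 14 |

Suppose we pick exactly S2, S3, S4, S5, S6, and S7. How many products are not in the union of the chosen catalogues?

1

Union of S2, S3, S4, S5, S6, S7 = {4, 5, 6, 7, 8, 9, 10, 11, 12, 14}.
Not covered: 13 — 1 product.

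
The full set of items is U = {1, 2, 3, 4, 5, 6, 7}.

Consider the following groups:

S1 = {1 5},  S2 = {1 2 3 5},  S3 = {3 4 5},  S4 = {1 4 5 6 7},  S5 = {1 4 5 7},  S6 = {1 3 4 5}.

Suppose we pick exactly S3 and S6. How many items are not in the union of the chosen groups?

Union of S3, S6 = {1, 3, 4, 5}.
Not covered: 2, 6, 7 — 3 items.

3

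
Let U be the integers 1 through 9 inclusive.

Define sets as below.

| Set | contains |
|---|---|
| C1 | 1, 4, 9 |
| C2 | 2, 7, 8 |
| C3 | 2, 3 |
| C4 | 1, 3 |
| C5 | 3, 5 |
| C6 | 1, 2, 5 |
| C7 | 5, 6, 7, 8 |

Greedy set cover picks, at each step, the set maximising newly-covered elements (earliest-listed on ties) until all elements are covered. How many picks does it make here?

Greedy: pick C7 (covers 4 new) → pick C1 (covers 3 new) → pick C3 (covers 2 new). Total picks: 3.

3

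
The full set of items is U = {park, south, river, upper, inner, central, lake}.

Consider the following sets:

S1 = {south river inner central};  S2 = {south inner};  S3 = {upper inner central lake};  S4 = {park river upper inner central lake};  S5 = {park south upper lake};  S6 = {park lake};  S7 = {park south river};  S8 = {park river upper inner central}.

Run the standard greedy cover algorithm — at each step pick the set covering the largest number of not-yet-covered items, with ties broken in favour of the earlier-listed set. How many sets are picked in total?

Greedy: pick S4 (covers 6 new) → pick S1 (covers 1 new). Total picks: 2.

2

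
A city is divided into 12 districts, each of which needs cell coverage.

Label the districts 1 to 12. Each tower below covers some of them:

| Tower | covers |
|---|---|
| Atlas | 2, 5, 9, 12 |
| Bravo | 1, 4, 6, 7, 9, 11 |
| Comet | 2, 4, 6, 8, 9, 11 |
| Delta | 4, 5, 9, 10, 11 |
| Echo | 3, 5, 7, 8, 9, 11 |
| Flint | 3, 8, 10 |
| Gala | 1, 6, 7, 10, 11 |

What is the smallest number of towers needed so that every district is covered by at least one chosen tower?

Take {Atlas, Bravo, Flint}. Their union is {1, 2, 3, 4, 5, 6, 7, 8, 9, 10, 11, 12}, which is all 12 districts.
Only Atlas contains 12, so Atlas is forced; the remaining 8 districts need at least 2 more towers (each remaining tower adds at most 5) — so at least 3 towers are needed, and 3 is optimal.

3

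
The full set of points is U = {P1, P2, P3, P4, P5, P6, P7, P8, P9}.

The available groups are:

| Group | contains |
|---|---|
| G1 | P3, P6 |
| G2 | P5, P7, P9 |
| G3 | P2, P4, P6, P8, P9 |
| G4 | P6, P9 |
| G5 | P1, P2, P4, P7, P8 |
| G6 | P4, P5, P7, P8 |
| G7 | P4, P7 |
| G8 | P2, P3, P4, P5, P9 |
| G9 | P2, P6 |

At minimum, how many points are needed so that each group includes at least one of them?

The 3 points {P5, P6, P7} hit every group.
No choice of 2 points meets every group, so 3 is the minimum.

3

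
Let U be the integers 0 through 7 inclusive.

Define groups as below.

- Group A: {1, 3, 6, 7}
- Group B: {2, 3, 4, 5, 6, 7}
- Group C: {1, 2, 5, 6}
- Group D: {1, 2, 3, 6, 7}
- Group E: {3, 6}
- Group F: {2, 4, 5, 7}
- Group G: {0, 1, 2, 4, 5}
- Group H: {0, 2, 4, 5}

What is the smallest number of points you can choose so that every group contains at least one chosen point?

The 2 points {2, 6} hit every group.
The groups E, F are pairwise disjoint, so any hitting set needs a separate point for each — at least 2. Hence 2 is optimal.

2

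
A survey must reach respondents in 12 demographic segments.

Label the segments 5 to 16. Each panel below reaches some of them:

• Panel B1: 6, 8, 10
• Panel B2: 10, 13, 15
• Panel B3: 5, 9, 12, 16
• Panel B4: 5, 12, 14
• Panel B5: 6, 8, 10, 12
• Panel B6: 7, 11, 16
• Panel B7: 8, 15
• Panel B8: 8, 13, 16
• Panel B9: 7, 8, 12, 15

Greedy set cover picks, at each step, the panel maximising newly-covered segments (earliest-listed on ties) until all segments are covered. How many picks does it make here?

Greedy: pick B3 (covers 4 new) → pick B1 (covers 3 new) → pick B2 (covers 2 new) → pick B6 (covers 2 new) → pick B4 (covers 1 new). Total picks: 5.

5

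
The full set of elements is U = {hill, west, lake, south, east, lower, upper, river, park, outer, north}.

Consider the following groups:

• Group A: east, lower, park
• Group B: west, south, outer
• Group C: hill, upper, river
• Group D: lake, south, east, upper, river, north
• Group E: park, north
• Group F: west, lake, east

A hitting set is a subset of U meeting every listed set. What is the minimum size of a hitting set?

3

Take H = {west, upper, park}. Each listed group contains at least one of these, so H is a hitting set of size 3.
The groups A, B, C are pairwise disjoint, so any hitting set needs a separate element for each — at least 3. Hence 3 is optimal.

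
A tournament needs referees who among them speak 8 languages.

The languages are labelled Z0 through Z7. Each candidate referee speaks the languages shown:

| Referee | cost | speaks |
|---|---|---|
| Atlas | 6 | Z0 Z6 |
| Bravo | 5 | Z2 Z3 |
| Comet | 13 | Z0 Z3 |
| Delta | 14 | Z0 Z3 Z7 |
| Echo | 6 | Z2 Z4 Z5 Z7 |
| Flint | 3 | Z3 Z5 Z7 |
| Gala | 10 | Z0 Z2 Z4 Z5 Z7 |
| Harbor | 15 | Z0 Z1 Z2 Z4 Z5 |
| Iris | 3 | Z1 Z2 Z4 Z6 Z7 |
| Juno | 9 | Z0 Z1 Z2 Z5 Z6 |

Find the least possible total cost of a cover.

Atlas, Flint, Iris together cover every language (Atlas ∪ Flint ∪ Iris = {Z0, Z1, Z2, Z3, Z4, Z5, Z6, Z7}); total cost 6 + 3 + 3 = 12.
No covering selection has total cost below 12.

12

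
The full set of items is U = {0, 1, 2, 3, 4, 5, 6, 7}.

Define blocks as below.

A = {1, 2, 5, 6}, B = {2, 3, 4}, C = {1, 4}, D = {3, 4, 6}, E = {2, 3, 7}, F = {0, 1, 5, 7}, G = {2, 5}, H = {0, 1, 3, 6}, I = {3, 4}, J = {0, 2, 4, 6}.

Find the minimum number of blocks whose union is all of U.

D, F, and J cover everything between them: the union {0, 1, 2, 3, 4, 5, 6, 7} is all of U.
No 2 of the 10 blocks cover everything (all 45 combinations miss at least one item), so 3 is optimal.

3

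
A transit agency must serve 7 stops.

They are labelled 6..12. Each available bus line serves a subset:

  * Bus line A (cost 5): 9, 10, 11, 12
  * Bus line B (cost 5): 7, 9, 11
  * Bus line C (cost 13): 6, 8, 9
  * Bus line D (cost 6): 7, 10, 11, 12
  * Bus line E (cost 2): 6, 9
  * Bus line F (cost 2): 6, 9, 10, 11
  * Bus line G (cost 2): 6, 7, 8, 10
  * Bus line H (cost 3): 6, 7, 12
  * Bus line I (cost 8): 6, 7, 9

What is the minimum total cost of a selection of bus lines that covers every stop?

A, G together cover every stop (A ∪ G = {6, 7, 8, 9, 10, 11, 12}); total cost 5 + 2 = 7.
No covering selection has total cost below 7.

7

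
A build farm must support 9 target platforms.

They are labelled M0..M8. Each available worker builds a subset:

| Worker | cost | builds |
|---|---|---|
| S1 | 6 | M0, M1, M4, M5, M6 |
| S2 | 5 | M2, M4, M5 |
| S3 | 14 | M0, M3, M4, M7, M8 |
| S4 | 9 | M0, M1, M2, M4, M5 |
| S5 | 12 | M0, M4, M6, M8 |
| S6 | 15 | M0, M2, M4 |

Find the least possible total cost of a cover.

25

S1, S2, S3 together cover every platform (S1 ∪ S2 ∪ S3 = {M0, M1, M2, M3, M4, M5, M6, M7, M8}); total cost 6 + 5 + 14 = 25.
No covering selection has total cost below 25.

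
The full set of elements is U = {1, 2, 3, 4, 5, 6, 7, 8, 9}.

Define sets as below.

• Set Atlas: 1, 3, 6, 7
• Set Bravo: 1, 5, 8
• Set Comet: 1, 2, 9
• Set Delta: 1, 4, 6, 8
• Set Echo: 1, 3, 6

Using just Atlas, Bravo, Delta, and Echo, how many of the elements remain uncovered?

Union of Atlas, Bravo, Delta, Echo = {1, 3, 4, 5, 6, 7, 8}.
Not covered: 2, 9 — 2 elements.

2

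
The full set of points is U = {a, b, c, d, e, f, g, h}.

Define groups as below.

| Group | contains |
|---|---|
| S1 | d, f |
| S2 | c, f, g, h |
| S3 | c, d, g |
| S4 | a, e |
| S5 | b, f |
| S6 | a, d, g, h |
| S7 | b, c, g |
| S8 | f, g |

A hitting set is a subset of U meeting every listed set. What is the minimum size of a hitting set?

T = {e, f, g} meets every group (each contains at least one member of T), and |T| = 3.
The groups S3, S4, S5 are pairwise disjoint, so any hitting set needs a separate point for each — at least 3. Hence 3 is optimal.

3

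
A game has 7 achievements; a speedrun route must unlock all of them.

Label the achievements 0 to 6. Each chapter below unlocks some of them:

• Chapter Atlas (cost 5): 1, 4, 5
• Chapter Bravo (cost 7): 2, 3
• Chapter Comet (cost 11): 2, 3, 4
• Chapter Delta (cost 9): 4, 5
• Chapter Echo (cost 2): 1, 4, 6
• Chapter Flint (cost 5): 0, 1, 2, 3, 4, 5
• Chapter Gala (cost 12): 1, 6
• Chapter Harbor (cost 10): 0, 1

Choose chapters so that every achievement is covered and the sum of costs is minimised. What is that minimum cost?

Echo, Flint together cover every achievement (Echo ∪ Flint = {0, 1, 2, 3, 4, 5, 6}); total cost 2 + 5 = 7.
No covering selection has total cost below 7.

7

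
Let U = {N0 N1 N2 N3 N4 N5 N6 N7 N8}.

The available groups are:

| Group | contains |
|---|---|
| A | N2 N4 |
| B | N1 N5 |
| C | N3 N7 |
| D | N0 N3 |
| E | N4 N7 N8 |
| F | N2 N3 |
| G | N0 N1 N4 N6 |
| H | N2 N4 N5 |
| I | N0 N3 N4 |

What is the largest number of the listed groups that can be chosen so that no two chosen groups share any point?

3

A, B, D are pairwise disjoint (A={N2,N4}; B={N1,N5}; D={N0,N3}).
Every remaining group overlaps one of these, and no 4 of the listed groups are pairwise disjoint, so 3 is the maximum.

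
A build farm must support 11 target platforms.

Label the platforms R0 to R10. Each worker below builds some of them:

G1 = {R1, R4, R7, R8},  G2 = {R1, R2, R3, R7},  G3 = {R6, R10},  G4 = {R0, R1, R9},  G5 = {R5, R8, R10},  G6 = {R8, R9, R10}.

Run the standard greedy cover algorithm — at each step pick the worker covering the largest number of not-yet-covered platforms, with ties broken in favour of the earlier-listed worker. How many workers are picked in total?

5

Greedy: pick G1 (covers 4 new) → pick G2 (covers 2 new) → pick G3 (covers 2 new) → pick G4 (covers 2 new) → pick G5 (covers 1 new). Total picks: 5.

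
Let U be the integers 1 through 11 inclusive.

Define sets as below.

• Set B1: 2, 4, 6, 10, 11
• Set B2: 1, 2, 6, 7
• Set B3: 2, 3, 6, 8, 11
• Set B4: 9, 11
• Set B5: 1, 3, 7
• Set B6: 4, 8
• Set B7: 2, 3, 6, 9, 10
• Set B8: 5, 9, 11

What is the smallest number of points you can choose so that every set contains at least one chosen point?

The 4 points {2, 3, 4, 11} hit every set.
No choice of 3 points meets every set, so 4 is the minimum.

4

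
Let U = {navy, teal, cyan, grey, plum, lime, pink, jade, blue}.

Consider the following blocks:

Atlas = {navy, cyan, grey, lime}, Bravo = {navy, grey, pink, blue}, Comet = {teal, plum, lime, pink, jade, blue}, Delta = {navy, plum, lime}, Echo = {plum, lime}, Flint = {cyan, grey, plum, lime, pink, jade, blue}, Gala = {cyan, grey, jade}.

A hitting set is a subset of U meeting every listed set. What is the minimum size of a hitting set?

The 2 points {grey, plum} hit every block.
The blocks Echo, Gala are pairwise disjoint, so any hitting set needs a separate point for each — at least 2. Hence 2 is optimal.

2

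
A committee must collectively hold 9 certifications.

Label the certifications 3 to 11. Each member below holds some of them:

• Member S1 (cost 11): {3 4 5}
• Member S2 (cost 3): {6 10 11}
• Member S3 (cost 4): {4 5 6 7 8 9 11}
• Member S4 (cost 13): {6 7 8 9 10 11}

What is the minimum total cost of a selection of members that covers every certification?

18

S1, S2, S3 together cover every certification (S1 ∪ S2 ∪ S3 = {3, 4, 5, 6, 7, 8, 9, 10, 11}); total cost 11 + 3 + 4 = 18.
No covering selection has total cost below 18.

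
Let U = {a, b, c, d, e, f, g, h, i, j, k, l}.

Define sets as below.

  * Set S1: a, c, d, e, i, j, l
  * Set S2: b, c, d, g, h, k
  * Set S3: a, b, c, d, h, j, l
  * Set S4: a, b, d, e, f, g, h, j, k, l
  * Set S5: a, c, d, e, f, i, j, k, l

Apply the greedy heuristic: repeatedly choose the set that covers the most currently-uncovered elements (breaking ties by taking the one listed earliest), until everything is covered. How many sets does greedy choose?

2

Greedy: pick S4 (covers 10 new) → pick S1 (covers 2 new). Total picks: 2.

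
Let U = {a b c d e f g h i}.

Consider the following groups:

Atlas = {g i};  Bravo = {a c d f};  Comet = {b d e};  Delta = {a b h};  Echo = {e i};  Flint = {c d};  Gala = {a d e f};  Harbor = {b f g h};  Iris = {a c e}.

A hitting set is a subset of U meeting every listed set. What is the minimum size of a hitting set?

The 4 items {b, c, e, i} hit every group.
No choice of 3 items meets every group, so 4 is the minimum.

4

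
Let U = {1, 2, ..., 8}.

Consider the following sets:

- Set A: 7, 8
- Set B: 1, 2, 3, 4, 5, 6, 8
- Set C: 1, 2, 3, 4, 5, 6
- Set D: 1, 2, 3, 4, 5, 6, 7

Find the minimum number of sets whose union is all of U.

B and D cover everything between them: the union {1, 2, 3, 4, 5, 6, 7, 8} is all of U.
No single set has all 8 items (the largest, B, has 7), so 2 is optimal.

2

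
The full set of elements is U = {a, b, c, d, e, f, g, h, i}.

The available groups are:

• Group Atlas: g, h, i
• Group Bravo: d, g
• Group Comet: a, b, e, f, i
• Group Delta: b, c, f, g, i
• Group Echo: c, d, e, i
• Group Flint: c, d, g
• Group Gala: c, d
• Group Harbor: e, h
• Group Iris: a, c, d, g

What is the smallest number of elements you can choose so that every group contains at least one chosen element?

3

The 3 elements {d, e, i} hit every group.
No choice of 2 elements meets every group, so 3 is the minimum.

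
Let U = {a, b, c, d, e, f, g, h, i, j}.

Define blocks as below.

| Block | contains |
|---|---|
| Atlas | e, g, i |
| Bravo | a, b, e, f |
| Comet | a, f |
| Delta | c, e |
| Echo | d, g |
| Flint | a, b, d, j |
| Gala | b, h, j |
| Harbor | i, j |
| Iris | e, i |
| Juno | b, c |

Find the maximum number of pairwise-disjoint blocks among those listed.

4

Comet, Echo, Harbor, Juno are pairwise disjoint (Comet={a,f}; Echo={d,g}; Harbor={i,j}; Juno={b,c}).
Every remaining block overlaps one of these, and no 5 of the listed blocks are pairwise disjoint, so 4 is the maximum.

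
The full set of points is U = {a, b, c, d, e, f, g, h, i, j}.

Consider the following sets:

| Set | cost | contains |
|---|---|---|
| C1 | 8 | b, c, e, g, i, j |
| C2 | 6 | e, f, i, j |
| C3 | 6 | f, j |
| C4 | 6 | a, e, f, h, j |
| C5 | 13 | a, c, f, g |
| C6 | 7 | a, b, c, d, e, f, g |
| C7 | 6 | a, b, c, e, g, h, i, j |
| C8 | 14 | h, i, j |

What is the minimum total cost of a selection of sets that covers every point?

13

C6, C7 together cover every point (C6 ∪ C7 = {a, b, c, d, e, f, g, h, i, j}); total cost 7 + 6 = 13.
No covering selection has total cost below 13.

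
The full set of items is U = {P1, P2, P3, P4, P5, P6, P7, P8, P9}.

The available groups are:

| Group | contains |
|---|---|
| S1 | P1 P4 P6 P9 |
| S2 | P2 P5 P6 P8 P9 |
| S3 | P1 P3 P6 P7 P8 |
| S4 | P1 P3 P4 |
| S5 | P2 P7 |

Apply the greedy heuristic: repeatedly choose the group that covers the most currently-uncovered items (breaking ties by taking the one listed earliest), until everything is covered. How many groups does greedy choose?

Greedy: pick S2 (covers 5 new) → pick S3 (covers 3 new) → pick S1 (covers 1 new). Total picks: 3.

3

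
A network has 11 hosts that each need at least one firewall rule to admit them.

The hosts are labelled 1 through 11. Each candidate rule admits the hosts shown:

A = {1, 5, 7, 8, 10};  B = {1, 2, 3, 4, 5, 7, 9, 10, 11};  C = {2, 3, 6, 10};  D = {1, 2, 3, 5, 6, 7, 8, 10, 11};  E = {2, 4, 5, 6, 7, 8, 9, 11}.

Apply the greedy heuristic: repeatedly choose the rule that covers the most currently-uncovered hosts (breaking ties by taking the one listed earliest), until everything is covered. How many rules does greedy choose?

Greedy: pick B (covers 9 new) → pick D (covers 2 new). Total picks: 2.

2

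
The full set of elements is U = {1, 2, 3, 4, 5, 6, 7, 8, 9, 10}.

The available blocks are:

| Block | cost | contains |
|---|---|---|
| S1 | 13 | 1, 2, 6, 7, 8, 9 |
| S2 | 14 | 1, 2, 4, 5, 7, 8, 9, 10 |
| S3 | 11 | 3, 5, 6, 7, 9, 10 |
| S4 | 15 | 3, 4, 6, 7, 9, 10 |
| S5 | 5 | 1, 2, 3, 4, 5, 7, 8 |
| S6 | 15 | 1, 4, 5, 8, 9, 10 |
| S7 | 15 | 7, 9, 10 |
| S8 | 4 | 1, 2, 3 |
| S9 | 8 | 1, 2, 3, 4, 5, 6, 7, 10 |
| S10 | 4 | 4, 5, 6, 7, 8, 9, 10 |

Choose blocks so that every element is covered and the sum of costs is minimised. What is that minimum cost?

8

S8, S10 together cover every element (S8 ∪ S10 = {1, 2, 3, 4, 5, 6, 7, 8, 9, 10}); total cost 4 + 4 = 8.
No covering selection has total cost below 8.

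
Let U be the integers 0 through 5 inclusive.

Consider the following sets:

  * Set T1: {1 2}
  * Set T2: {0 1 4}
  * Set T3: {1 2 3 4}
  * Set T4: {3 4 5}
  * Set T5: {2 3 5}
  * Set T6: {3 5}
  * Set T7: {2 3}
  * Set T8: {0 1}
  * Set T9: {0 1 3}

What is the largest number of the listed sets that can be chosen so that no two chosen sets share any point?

2

T4, T8 are pairwise disjoint (T4={3,4,5}; T8={0,1}).
Every remaining set overlaps one of these, and no 3 of the listed sets are pairwise disjoint, so 2 is the maximum.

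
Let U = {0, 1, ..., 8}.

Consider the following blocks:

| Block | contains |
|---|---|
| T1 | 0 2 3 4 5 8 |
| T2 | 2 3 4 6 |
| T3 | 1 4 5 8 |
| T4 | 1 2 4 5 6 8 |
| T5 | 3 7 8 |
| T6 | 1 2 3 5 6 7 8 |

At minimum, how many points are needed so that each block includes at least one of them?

The 2 points {3, 4} hit every block.
No single point lies in every block, so at least 2 are needed and 2 is optimal.

2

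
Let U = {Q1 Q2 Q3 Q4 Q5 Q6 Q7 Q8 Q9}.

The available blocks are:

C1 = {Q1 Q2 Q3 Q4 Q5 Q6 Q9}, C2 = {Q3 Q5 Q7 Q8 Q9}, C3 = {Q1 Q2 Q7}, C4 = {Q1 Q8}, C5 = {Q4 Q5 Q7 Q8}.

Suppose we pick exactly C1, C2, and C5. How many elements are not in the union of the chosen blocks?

0

Union of C1, C2, C5 = {Q1, Q2, Q3, Q4, Q5, Q6, Q7, Q8, Q9} — that's every element, so 0 are uncovered.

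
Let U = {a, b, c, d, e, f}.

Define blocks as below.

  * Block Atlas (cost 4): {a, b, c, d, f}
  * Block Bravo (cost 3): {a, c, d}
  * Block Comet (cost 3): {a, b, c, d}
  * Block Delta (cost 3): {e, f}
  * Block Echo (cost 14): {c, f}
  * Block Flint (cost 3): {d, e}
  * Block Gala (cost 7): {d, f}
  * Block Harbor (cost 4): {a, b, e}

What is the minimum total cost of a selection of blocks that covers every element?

6

Comet, Delta together cover every element (Comet ∪ Delta = {a, b, c, d, e, f}); total cost 3 + 3 = 6.
No covering selection has total cost below 6.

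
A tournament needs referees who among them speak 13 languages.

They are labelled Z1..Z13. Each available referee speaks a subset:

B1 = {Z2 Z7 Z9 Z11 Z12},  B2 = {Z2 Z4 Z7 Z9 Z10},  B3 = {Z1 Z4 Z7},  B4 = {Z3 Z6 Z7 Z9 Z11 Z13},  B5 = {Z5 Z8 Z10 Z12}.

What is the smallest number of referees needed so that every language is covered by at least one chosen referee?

Take {B2, B3, B4, B5}. Their union is {Z1, Z2, Z3, Z4, Z5, Z6, Z7, Z8, Z9, Z10, Z11, Z12, Z13}, which is all 13 languages.
No 3 of the 5 referees cover everything (all 10 combinations miss at least one language), so 4 is optimal.

4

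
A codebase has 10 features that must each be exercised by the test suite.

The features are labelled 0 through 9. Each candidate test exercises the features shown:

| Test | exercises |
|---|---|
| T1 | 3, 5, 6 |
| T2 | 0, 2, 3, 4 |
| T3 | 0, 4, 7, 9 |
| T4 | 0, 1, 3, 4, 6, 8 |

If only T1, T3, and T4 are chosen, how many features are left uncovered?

Union of T1, T3, T4 = {0, 1, 3, 4, 5, 6, 7, 8, 9}.
Not covered: 2 — 1 feature.

1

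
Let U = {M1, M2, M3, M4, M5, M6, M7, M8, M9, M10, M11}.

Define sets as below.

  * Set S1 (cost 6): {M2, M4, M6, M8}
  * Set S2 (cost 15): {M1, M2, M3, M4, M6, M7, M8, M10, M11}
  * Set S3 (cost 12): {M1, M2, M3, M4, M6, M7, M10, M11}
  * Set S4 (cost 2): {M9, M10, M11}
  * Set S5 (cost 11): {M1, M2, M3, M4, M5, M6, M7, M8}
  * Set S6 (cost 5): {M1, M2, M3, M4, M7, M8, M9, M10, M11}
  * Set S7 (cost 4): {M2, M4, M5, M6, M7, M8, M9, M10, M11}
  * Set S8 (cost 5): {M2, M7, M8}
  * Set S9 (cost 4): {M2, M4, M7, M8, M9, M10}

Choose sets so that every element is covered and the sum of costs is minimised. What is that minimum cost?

9

S6, S7 together cover every element (S6 ∪ S7 = {M1, M2, M3, M4, M5, M6, M7, M8, M9, M10, M11}); total cost 5 + 4 = 9.
No covering selection has total cost below 9.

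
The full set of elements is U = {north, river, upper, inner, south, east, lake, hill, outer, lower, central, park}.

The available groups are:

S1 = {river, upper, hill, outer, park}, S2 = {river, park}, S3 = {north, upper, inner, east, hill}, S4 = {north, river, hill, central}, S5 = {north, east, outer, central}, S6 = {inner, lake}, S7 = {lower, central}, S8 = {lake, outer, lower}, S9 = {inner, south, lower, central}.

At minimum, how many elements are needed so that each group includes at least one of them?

4

H = {inner, outer, central, park} meets every group (each contains at least one member of H), and |H| = 4.
No choice of 3 elements meets every group, so 4 is the minimum.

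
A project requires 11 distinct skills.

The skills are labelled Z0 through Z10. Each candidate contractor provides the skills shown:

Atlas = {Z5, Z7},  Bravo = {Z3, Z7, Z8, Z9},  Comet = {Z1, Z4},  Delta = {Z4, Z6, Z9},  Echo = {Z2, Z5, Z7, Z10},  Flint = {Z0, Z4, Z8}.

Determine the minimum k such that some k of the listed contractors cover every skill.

5

Take {Bravo, Comet, Delta, Echo, Flint}. Their union is {Z0, Z1, Z2, Z3, Z4, Z5, Z6, Z7, Z8, Z9, Z10}, which is all 11 skills.
No 4 of the 6 contractors cover everything (all 15 combinations miss at least one skill), so 5 is optimal.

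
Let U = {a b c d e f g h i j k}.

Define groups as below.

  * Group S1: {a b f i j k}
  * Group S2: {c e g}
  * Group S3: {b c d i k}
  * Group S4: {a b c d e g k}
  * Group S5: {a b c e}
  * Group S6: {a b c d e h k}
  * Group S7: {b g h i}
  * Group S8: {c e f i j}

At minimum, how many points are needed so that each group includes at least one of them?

T = {b, e} meets every group (each contains at least one member of T), and |T| = 2.
The groups S1, S2 are pairwise disjoint, so any hitting set needs a separate point for each — at least 2. Hence 2 is optimal.

2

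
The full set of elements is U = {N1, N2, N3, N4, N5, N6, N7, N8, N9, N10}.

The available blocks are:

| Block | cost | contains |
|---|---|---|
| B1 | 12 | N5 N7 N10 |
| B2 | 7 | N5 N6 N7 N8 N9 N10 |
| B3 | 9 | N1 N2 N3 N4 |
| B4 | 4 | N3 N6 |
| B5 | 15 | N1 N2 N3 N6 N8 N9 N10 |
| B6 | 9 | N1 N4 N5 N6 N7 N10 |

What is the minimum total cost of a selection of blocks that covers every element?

16

B2, B3 together cover every element (B2 ∪ B3 = {N1, N2, N3, N4, N5, N6, N7, N8, N9, N10}); total cost 7 + 9 = 16.
No covering selection has total cost below 16.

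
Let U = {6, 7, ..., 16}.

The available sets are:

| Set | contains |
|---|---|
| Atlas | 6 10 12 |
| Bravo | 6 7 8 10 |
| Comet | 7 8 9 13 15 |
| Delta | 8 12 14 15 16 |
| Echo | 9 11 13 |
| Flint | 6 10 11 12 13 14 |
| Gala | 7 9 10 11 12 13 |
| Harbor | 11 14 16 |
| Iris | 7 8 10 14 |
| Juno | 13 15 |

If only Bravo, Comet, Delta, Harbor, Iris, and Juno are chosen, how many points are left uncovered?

0

Union of Bravo, Comet, Delta, Harbor, Iris, Juno = {6, 7, 8, 9, 10, 11, 12, 13, 14, 15, 16} — that's every point, so 0 are uncovered.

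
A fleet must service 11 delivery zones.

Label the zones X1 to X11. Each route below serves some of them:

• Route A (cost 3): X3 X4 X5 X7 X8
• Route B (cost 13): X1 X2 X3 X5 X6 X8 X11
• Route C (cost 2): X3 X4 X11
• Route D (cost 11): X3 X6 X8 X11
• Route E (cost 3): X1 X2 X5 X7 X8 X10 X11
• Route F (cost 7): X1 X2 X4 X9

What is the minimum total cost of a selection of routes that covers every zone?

21

D, E, F together cover every zone (D ∪ E ∪ F = {X1, X2, X3, X4, X5, X6, X7, X8, X9, X10, X11}); total cost 11 + 3 + 7 = 21.
The greedy pick E, C, F, D costs 23; no covering selection beats 21.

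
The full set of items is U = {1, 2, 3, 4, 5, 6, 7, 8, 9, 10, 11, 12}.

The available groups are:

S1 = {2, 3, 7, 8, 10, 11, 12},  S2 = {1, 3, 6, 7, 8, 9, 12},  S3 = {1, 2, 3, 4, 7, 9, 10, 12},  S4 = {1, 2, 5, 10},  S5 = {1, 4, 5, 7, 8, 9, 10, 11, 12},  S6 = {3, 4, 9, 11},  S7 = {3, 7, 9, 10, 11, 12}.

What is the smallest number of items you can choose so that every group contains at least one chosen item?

2

The 2 items {3, 5} hit every group.
The groups S4, S6 are pairwise disjoint, so any hitting set needs a separate item for each — at least 2. Hence 2 is optimal.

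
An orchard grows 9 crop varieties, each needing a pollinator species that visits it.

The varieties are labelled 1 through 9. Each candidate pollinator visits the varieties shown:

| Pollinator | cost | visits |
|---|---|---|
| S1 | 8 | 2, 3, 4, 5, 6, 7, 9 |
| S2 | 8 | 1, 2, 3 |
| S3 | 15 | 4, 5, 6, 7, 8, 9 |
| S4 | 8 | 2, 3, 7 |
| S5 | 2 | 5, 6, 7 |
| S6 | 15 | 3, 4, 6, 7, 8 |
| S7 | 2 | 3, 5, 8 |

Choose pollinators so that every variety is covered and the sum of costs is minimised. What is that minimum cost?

18

S1, S2, S7 together cover every variety (S1 ∪ S2 ∪ S7 = {1, 2, 3, 4, 5, 6, 7, 8, 9}); total cost 8 + 8 + 2 = 18.
The greedy pick S5, S7, S1, S2 costs 20; no covering selection beats 18.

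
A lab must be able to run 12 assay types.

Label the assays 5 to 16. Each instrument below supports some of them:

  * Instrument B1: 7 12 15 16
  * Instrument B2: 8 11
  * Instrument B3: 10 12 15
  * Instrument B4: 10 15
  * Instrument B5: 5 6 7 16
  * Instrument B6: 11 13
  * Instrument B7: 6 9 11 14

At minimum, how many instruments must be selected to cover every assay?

B2 and B3 and B5 and B6 and B7 together: B2 ∪ B3 ∪ B5 ∪ B6 ∪ B7 = {5, 6, 7, 8, 9, 10, 11, 12, 13, 14, 15, 16} — every assay is covered.
No 4 of the 7 instruments cover everything (all 35 combinations miss at least one assay), so 5 is optimal.

5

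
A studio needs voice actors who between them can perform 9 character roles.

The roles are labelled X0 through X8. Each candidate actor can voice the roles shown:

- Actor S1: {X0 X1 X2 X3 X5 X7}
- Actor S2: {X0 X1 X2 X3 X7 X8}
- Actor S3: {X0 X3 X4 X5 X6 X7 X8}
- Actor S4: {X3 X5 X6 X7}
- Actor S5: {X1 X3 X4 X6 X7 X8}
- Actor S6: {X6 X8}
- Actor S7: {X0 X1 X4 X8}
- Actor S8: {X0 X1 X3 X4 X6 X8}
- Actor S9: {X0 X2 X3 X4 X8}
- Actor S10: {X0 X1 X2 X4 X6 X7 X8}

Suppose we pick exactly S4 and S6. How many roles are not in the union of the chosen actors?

Union of S4, S6 = {X3, X5, X6, X7, X8}.
Not covered: X0, X1, X2, X4 — 4 roles.

4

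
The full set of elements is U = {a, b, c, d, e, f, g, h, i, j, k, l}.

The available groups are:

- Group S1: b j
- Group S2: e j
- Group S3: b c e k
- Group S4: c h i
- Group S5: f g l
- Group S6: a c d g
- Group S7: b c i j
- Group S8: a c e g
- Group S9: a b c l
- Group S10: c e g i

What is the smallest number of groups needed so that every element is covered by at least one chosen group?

S3, S4, S5, S6, and S7 cover everything between them: the union {a, b, c, d, e, f, g, h, i, j, k, l} is all of U.
No 4 of the 10 groups cover everything (all 210 combinations miss at least one element), so 5 is optimal.

5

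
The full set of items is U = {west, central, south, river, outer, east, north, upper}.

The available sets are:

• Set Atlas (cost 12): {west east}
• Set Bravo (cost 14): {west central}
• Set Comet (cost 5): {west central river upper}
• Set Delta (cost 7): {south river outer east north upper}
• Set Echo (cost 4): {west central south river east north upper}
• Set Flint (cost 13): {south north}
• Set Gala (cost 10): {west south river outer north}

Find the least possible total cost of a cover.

11

Delta, Echo together cover every item (Delta ∪ Echo = {west, central, south, river, outer, east, north, upper}); total cost 7 + 4 = 11.
No covering selection has total cost below 11.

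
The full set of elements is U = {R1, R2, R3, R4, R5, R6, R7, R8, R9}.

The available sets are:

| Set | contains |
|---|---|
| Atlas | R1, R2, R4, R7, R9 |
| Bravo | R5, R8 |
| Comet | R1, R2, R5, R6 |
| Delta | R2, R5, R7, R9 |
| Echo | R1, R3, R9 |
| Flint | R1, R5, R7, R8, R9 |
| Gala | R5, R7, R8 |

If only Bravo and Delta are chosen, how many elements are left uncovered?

Union of Bravo, Delta = {R2, R5, R7, R8, R9}.
Not covered: R1, R3, R4, R6 — 4 elements.

4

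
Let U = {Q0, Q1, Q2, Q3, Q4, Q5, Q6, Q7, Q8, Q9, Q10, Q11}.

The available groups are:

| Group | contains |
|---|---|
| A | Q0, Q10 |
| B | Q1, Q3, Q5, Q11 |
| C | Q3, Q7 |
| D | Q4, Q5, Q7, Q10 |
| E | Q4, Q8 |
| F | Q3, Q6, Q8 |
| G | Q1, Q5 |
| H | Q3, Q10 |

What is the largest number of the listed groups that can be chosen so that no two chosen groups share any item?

4

A, C, E, G are pairwise disjoint (A={Q0,Q10}; C={Q3,Q7}; E={Q4,Q8}; G={Q1,Q5}).
Every remaining group overlaps one of these, and no 5 of the listed groups are pairwise disjoint, so 4 is the maximum.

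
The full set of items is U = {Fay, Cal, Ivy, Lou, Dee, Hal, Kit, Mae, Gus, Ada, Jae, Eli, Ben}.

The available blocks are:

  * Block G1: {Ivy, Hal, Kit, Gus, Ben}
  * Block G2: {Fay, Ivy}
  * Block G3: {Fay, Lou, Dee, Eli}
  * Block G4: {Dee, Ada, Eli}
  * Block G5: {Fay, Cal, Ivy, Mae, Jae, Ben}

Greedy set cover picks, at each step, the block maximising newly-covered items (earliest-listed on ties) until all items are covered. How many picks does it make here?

Greedy: pick G5 (covers 6 new) → pick G1 (covers 3 new) → pick G3 (covers 3 new) → pick G4 (covers 1 new). Total picks: 4.

4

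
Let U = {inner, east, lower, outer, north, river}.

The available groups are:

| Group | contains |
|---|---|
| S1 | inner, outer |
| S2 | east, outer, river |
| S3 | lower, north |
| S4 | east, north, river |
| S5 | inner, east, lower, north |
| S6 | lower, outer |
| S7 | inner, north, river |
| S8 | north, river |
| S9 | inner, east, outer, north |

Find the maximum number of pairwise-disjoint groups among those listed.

S1, S8 are pairwise disjoint (S1={inner,outer}; S8={north,river}).
Every remaining group overlaps one of these, and no 3 of the listed groups are pairwise disjoint, so 2 is the maximum.

2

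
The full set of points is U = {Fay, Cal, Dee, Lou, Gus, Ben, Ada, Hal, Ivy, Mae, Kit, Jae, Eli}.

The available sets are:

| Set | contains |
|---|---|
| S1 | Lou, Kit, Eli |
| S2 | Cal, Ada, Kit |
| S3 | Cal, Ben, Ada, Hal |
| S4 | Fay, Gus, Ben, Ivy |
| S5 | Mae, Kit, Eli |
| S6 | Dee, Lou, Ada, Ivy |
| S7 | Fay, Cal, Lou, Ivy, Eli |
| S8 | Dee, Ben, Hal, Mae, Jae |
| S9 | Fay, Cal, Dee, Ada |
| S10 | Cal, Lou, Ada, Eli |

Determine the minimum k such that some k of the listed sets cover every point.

S1, S4, S8, and S10 cover everything between them: the union {Fay, Cal, Dee, Lou, Gus, Ben, Ada, Hal, Ivy, Mae, Kit, Jae, Eli} is all of U.
Only S4 contains Gus, so S4 is forced; the remaining 9 points need at least 3 more sets (each remaining set adds at most 4) — so at least 4 sets are needed, and 4 is optimal.

4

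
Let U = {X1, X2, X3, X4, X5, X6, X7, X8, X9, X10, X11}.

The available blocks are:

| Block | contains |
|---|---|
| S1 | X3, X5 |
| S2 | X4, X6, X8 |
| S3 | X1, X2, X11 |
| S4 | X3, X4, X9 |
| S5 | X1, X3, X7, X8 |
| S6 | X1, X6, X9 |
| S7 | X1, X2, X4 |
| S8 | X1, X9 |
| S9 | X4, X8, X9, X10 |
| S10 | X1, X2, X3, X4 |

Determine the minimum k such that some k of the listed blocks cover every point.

5

Take {S1, S2, S3, S5, S9}. Their union is {X1, X2, X3, X4, X5, X6, X7, X8, X9, X10, X11}, which is all 11 points.
No 4 of the 10 blocks cover everything (all 210 combinations miss at least one point), so 5 is optimal.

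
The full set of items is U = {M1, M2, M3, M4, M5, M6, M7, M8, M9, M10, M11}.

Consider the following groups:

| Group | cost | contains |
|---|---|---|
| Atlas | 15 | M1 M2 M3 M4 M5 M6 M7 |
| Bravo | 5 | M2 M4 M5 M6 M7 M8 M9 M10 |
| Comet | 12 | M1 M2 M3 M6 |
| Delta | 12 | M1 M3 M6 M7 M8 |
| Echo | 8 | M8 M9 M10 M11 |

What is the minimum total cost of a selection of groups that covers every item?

23

Atlas, Echo together cover every item (Atlas ∪ Echo = {M1, M2, M3, M4, M5, M6, M7, M8, M9, M10, M11}); total cost 15 + 8 = 23.
The greedy pick Bravo, Comet, Echo costs 25; no covering selection beats 23.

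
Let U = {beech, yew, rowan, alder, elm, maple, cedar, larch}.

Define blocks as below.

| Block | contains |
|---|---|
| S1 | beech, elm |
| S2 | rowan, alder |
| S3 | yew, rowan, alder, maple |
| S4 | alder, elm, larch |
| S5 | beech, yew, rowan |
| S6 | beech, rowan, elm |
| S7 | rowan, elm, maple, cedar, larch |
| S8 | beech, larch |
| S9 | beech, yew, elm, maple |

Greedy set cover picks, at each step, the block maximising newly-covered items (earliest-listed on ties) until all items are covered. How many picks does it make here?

Greedy: pick S7 (covers 5 new) → pick S3 (covers 2 new) → pick S1 (covers 1 new). Total picks: 3.

3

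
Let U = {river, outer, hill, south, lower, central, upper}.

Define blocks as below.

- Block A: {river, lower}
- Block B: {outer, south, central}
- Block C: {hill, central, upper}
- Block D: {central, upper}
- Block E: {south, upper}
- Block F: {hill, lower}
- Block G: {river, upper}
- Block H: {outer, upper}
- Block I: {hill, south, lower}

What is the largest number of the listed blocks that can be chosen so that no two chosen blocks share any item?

3

B, F, G are pairwise disjoint (B={outer,south,central}; F={hill,lower}; G={river,upper}).
Every remaining block overlaps one of these, and no 4 of the listed blocks are pairwise disjoint, so 3 is the maximum.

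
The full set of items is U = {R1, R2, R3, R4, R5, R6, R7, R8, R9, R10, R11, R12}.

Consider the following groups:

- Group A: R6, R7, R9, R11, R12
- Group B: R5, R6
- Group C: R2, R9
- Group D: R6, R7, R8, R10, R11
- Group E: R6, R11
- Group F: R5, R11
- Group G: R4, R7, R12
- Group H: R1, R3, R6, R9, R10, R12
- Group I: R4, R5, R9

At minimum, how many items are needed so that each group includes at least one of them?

The 4 items {R5, R6, R7, R9} hit every group.
No choice of 3 items meets every group, so 4 is the minimum.

4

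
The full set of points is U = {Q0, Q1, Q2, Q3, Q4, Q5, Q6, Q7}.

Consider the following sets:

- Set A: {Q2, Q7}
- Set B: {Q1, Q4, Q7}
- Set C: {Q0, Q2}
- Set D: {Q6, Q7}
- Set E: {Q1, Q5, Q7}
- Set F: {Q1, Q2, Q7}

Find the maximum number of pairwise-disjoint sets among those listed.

C, D are pairwise disjoint (C={Q0,Q2}; D={Q6,Q7}).
Every remaining set overlaps one of these, and no 3 of the listed sets are pairwise disjoint, so 2 is the maximum.

2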